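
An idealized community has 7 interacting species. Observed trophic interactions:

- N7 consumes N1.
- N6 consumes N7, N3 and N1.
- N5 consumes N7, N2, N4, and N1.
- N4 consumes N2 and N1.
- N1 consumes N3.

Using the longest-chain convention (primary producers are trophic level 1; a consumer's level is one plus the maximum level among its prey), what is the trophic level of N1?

N3 is a producer → level 1.
N1 eats N3 → level 2.

Trophic level 2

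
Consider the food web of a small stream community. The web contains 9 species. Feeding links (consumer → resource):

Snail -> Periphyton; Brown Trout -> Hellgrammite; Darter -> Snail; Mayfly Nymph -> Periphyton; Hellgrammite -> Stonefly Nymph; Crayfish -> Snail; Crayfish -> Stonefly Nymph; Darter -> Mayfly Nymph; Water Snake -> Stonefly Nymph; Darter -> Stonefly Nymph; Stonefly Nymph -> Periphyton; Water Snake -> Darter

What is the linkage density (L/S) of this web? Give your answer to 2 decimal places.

L/S = 1.33

There are L = 12 links among S = 9 species.
L/S = 12/9 = 1.3333 ≈ 1.33.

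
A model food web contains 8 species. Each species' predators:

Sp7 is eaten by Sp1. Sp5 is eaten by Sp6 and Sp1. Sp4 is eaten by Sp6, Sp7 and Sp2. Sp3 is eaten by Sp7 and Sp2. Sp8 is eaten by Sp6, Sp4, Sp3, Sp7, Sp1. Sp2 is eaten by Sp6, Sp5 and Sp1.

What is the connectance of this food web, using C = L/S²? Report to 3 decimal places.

C = 0.250

The web has S = 8 species and L = 16 feeding links.
C = L / S² = 16 / 64 = 0.2500 ≈ 0.250.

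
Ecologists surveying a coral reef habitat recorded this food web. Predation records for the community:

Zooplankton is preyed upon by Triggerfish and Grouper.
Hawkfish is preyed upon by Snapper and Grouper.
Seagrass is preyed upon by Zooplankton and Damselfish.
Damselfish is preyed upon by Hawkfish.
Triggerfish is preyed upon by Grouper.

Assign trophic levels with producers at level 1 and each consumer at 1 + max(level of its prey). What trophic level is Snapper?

Seagrass is a producer → level 1.
Damselfish eats Seagrass → level 2.
Hawkfish eats Damselfish → level 3.
Snapper eats Hawkfish → level 4.

Trophic level 4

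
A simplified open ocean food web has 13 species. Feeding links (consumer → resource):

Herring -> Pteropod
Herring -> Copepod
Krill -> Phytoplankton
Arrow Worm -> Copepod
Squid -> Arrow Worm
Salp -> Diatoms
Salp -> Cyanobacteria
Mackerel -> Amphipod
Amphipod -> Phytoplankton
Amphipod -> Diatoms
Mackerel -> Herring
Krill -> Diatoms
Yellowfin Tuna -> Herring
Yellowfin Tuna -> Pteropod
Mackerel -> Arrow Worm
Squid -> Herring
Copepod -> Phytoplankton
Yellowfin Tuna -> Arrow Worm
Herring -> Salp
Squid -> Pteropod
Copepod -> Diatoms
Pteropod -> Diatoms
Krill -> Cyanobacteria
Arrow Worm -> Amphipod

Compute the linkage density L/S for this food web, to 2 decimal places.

L/S = 1.85

There are L = 24 links among S = 13 species.
L/S = 24/13 = 1.8462 ≈ 1.85.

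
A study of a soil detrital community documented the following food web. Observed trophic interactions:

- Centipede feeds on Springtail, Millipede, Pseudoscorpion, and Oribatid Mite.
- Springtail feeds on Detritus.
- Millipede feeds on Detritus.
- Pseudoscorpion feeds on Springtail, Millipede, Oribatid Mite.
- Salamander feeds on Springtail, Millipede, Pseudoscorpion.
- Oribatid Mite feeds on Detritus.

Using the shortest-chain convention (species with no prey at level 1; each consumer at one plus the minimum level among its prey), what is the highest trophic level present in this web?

Basal resources (level 1): Detritus.
Following each consumer down to its lowest-level prey: Detritus → Springtail → Salamander (levels 1 through 3).
All prey of Salamander (Springtail 2, Millipede 2, Pseudoscorpion 3) are at level 2 or above, so Salamander is at level 1 + 2 = 3.
Every consumer has at least one prey at level 2 or below, so none exceeds level 3.

3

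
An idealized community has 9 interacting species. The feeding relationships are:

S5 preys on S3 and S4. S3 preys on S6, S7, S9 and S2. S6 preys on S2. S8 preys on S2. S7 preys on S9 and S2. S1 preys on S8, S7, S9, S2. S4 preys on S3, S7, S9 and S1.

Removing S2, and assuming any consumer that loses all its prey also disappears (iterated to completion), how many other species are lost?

Remove S2.
Round 1: S8 (all prey gone), S6 (all prey gone) → extinct.
No further losses. Total secondary extinctions: 2.

2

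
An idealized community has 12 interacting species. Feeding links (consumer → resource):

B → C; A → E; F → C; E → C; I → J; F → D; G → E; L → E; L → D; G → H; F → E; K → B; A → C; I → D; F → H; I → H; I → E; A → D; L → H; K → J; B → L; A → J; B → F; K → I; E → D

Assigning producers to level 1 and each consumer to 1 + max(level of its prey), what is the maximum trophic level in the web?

5

Producers (level 1): J, H, C, D.
C → E → L → B → K gives K level 5.
No species has a prey at level 5, so no species reaches level 6.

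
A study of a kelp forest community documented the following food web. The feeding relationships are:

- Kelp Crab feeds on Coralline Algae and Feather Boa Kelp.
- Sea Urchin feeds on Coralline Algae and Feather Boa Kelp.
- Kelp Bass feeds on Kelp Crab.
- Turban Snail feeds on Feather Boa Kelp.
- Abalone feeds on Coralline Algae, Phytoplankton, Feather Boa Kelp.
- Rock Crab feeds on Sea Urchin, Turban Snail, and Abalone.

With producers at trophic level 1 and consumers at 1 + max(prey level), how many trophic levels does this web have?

3

Producers (level 1): Phytoplankton, Coralline Algae, Feather Boa Kelp.
Coralline Algae → Kelp Crab → Kelp Bass gives Kelp Bass level 3.
No species has a prey at level 3, so no species reaches level 4.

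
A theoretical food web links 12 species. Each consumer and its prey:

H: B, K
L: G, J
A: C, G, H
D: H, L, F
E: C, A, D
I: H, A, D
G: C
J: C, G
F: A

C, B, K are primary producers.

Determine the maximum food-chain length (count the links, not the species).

5 links

One longest chain: C → G → A → F → D → I.
It has 6 species and 5 links.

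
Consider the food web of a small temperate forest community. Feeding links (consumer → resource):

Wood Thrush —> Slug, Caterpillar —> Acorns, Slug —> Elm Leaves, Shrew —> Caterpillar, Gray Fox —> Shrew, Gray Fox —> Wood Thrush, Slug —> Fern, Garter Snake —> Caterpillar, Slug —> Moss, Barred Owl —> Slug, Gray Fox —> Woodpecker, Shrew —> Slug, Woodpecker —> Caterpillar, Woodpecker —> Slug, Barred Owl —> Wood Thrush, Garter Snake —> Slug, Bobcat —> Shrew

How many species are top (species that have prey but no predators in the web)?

4

Top species (has prey, but nothing eats it): Garter Snake, Gray Fox, Bobcat, Barred Owl.
Count: 4.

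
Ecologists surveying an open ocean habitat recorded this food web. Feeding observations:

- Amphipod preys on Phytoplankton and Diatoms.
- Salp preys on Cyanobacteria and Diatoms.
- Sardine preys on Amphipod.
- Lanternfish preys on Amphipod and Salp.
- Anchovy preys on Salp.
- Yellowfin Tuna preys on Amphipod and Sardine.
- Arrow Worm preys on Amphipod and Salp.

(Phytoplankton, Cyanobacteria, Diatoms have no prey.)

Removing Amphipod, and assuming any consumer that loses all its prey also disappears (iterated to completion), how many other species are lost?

2

Remove Amphipod.
Round 1: Sardine (all prey gone) → extinct.
Round 2: Yellowfin Tuna (all prey gone) → extinct.
No further losses. Total secondary extinctions: 2.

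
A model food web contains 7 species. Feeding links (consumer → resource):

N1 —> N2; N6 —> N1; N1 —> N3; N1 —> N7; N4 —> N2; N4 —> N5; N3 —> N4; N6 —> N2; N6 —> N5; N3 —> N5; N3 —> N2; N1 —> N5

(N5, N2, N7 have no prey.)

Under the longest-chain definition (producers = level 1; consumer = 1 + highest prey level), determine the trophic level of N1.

Trophic level 4

N5 is a producer → level 1.
N4 eats N5 (level 1); other prey at levels: N2 1 → level 2.
N3 eats N4 (level 2); other prey at levels: N5 1, N2 1 → level 3.
N1 eats N3 (level 3); other prey at levels: N5 1, N2 1, N7 1 → level 4.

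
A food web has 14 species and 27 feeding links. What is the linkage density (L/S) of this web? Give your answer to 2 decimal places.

There are L = 27 links among S = 14 species.
L/S = 27/14 = 1.9286 ≈ 1.93.

L/S = 1.93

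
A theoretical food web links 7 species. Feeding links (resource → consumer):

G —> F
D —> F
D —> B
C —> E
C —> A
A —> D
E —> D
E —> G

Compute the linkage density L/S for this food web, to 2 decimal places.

L/S = 1.14

There are L = 8 links among S = 7 species.
L/S = 8/7 = 1.1429 ≈ 1.14.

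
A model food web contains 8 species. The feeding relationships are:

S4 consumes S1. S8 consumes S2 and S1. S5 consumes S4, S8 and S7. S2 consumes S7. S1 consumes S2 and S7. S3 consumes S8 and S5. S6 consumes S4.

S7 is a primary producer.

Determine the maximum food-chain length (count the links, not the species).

5 links

One longest chain: S7 → S2 → S1 → S4 → S5 → S3.
It has 6 species and 5 links.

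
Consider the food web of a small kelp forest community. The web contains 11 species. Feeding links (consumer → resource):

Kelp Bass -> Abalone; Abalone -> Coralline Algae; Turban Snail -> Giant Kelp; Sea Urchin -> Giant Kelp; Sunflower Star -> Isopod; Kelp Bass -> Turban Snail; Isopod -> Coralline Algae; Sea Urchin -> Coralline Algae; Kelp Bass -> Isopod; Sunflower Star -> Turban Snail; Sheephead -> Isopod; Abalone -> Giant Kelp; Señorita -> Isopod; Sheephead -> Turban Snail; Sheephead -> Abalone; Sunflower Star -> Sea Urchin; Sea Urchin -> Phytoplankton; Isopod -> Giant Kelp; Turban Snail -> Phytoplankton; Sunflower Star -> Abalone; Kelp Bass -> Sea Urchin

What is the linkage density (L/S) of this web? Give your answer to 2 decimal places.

There are L = 21 links among S = 11 species.
L/S = 21/11 = 1.9091 ≈ 1.91.

L/S = 1.91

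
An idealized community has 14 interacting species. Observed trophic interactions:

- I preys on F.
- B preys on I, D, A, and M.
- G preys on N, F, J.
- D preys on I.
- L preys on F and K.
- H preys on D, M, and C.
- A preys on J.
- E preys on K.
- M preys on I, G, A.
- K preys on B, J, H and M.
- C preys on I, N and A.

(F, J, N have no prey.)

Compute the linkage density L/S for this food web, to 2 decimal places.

There are L = 26 links among S = 14 species.
L/S = 26/14 = 1.8571 ≈ 1.86.

L/S = 1.86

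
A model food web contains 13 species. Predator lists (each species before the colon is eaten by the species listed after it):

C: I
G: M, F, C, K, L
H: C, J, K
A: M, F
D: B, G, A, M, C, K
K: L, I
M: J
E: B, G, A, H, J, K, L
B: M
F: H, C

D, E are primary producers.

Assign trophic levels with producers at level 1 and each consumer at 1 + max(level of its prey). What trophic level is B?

D is a producer → level 1.
B eats D (level 1); other prey at levels: E 1 → level 2.

Trophic level 2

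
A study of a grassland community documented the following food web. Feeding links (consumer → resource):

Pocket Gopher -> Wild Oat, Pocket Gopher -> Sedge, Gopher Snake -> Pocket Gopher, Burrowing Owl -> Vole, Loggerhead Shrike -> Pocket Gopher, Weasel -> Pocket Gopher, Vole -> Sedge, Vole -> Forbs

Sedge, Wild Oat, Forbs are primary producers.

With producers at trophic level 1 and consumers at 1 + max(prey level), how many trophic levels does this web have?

3

Producers (level 1): Sedge, Wild Oat, Forbs.
Sedge → Pocket Gopher → Loggerhead Shrike gives Loggerhead Shrike level 3.
No species has a prey at level 3, so no species reaches level 4.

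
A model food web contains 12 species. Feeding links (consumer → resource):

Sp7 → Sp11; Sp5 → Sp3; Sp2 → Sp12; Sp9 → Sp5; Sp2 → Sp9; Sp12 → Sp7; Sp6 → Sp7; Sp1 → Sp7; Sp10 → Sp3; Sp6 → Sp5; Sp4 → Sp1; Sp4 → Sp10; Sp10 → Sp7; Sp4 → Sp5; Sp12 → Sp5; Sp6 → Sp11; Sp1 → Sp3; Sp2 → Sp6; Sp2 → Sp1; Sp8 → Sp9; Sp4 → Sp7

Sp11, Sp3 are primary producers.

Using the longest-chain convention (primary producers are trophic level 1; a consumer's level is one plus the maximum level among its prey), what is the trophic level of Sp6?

Sp11 is a producer → level 1.
Sp7 eats Sp11 → level 2.
Sp6 eats Sp7 (level 2); other prey at levels: Sp11 1, Sp5 2 → level 3.

Trophic level 3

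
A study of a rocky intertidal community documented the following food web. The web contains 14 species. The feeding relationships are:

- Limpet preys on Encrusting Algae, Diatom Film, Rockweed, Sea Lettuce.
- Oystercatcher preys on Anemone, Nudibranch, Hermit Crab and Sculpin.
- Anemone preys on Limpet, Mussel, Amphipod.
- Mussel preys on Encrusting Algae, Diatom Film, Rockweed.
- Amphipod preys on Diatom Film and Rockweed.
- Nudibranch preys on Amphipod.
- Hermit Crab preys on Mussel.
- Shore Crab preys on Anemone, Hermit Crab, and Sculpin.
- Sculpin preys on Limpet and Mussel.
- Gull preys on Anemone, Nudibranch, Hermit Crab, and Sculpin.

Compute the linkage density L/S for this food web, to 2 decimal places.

There are L = 27 links among S = 14 species.
L/S = 27/14 = 1.9286 ≈ 1.93.

L/S = 1.93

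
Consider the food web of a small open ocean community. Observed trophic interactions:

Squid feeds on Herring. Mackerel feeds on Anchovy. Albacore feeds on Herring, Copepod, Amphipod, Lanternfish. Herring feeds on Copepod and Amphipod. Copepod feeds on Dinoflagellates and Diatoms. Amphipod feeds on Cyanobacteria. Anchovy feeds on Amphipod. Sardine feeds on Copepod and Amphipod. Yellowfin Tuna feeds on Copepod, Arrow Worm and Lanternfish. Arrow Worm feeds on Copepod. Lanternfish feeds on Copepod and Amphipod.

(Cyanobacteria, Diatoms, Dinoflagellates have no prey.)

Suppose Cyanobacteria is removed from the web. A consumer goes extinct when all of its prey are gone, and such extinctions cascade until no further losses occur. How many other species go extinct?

3

Remove Cyanobacteria.
Round 1: Amphipod (all prey gone) → extinct.
Round 2: Anchovy (all prey gone) → extinct.
Round 3: Mackerel (all prey gone) → extinct.
No further losses. Total secondary extinctions: 3.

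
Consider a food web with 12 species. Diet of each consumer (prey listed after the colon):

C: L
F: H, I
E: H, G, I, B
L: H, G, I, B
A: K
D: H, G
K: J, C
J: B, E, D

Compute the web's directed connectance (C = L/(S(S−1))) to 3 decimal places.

C = 0.144

The web has S = 12 species and L = 19 feeding links.
C = L / (S(S−1)) = 19 / 132 = 0.1439 ≈ 0.144.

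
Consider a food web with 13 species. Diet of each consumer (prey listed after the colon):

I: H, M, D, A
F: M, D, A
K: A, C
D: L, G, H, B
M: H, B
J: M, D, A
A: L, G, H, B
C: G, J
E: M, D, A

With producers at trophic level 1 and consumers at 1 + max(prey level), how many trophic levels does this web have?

Producers (level 1): L, G, H, B.
H → M → J → C → K gives K level 5.
No species has a prey at level 5, so no species reaches level 6.

5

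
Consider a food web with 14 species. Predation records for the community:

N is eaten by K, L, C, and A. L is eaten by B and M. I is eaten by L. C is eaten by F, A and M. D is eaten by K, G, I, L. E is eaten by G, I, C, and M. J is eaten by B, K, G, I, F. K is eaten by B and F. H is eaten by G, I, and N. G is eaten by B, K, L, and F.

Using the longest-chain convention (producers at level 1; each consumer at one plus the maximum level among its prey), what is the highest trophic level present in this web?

Producers (level 1): H, D, J, E.
H → N → C → A gives A level 4.
No species has a prey at level 4, so no species reaches level 5.

4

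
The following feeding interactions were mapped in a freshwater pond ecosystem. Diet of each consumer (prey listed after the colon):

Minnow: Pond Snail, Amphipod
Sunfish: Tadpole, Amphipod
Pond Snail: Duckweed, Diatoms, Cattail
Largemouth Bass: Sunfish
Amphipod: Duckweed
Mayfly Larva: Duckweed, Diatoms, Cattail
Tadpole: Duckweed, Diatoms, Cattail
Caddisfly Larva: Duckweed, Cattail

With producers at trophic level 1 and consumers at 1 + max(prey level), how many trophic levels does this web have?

4

Producers (level 1): Duckweed, Diatoms, Cattail.
Duckweed → Tadpole → Sunfish → Largemouth Bass gives Largemouth Bass level 4.
No species has a prey at level 4, so no species reaches level 5.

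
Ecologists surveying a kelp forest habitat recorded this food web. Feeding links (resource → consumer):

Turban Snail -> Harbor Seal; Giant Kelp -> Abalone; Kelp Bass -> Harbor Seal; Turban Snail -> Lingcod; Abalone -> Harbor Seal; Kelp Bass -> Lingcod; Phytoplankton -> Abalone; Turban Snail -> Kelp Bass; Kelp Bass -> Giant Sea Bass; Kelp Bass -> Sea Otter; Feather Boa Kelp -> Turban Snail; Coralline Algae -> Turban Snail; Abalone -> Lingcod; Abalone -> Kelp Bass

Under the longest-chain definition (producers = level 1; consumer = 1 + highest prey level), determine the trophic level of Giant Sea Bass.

Coralline Algae is a producer → level 1.
Turban Snail eats Coralline Algae (level 1); other prey at levels: Feather Boa Kelp 1 → level 2.
Kelp Bass eats Turban Snail (level 2); other prey at levels: Abalone 2 → level 3.
Giant Sea Bass eats Kelp Bass → level 4.

Trophic level 4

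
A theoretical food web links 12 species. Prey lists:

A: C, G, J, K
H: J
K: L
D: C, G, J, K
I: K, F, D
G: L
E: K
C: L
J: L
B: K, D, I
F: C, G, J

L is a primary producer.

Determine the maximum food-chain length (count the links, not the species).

One longest chain: L → C → F → I → B.
It has 5 species and 4 links.

4 links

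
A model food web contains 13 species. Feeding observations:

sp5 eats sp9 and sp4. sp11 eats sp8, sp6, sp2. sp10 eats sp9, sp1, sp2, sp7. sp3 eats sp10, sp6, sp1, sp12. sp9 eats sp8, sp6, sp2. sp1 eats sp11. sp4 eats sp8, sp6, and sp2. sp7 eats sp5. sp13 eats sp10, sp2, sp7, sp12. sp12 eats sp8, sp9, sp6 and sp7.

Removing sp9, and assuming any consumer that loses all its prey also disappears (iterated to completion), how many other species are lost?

0

Remove sp9.
Every predator of it retains at least one other prey: sp5 still has sp4; sp10 still has sp2, sp1, sp7; sp12 still has sp8, sp6, sp7.
No consumer loses all prey, so no secondary extinctions occur.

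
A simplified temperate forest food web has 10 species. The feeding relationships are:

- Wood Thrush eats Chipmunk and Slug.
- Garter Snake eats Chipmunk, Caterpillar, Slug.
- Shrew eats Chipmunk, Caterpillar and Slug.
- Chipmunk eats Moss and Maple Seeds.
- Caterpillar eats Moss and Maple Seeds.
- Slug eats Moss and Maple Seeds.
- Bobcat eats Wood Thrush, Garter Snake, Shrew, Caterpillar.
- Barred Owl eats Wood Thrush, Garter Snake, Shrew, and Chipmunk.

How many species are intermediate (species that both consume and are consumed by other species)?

6

Intermediate species (has both prey and predators): Slug, Caterpillar, Chipmunk, Shrew, Wood Thrush, Garter Snake.
Count: 6.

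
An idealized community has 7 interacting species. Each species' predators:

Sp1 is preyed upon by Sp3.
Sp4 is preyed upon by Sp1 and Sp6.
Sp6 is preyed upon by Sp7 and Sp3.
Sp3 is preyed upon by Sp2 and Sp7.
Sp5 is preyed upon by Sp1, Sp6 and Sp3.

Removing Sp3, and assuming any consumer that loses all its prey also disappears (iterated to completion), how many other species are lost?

Remove Sp3.
Round 1: Sp2 (all prey gone) → extinct.
No further losses. Total secondary extinctions: 1.

1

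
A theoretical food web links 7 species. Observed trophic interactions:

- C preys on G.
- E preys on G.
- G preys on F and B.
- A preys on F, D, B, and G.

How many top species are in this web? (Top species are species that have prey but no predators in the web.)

3

Top species (has prey, but nothing eats it): A, C, E.
Count: 3.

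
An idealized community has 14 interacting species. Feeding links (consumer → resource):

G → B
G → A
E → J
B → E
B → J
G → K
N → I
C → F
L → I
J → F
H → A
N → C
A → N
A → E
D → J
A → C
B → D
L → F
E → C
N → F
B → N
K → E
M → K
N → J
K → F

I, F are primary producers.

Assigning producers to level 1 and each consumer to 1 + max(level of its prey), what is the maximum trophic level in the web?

5

Producers (level 1): I, F.
F → C → N → A → H gives H level 5.
No species has a prey at level 5, so no species reaches level 6.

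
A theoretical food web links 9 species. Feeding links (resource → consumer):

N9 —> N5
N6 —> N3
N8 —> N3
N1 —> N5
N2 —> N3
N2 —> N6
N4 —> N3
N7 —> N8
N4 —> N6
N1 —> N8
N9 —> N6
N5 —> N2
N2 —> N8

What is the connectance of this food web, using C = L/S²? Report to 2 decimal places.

C = 0.16

The web has S = 9 species and L = 13 feeding links.
C = L / S² = 13 / 81 = 0.1605 ≈ 0.16.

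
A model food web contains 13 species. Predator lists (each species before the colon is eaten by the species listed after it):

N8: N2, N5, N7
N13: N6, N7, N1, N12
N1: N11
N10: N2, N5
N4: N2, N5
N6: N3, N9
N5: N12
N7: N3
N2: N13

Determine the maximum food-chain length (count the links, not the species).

One longest chain: N10 → N2 → N13 → N6 → N3.
It has 5 species and 4 links.

4 links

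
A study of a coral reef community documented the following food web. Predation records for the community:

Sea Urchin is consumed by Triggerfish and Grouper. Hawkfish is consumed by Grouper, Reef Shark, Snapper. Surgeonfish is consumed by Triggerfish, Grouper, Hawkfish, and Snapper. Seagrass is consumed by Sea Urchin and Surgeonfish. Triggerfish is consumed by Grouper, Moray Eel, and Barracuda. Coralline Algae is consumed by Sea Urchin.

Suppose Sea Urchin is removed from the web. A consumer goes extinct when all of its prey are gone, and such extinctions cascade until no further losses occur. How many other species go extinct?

Remove Sea Urchin.
Every predator of it retains at least one other prey: Triggerfish still has Surgeonfish; Grouper still has Surgeonfish, Hawkfish, Triggerfish.
No consumer loses all prey, so no secondary extinctions occur.

0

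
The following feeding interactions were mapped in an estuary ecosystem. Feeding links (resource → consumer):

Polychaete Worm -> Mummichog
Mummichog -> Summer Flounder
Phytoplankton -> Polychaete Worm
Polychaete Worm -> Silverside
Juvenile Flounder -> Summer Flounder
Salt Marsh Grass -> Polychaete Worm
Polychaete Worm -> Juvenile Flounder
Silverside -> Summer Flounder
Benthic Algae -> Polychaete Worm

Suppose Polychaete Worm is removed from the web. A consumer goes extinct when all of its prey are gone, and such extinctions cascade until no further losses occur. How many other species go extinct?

Remove Polychaete Worm.
Round 1: Juvenile Flounder (all prey gone), Mummichog (all prey gone), Silverside (all prey gone) → extinct.
Round 2: Summer Flounder (all prey gone) → extinct.
No further losses. Total secondary extinctions: 4.

4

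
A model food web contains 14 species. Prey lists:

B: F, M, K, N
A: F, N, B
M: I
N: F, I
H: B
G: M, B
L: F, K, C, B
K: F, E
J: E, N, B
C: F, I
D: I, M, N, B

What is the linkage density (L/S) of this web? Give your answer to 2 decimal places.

There are L = 28 links among S = 14 species.
L/S = 28/14 = 2.0000 ≈ 2.00.

L/S = 2.00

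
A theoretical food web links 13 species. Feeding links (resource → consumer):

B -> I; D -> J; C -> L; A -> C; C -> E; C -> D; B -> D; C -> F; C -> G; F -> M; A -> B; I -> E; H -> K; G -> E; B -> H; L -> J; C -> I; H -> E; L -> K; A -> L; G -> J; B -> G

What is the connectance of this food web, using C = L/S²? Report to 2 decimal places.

The web has S = 13 species and L = 22 feeding links.
C = L / S² = 22 / 169 = 0.1302 ≈ 0.13.

C = 0.13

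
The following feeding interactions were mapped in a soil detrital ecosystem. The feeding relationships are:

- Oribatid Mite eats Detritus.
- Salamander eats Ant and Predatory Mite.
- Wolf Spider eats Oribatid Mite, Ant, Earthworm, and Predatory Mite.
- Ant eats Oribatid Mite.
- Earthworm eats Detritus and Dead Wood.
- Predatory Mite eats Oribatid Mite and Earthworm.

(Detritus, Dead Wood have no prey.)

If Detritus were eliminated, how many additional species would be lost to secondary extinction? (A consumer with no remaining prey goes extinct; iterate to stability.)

Remove Detritus.
Round 1: Oribatid Mite (all prey gone) → extinct.
Round 2: Ant (all prey gone) → extinct.
No further losses. Total secondary extinctions: 2.

2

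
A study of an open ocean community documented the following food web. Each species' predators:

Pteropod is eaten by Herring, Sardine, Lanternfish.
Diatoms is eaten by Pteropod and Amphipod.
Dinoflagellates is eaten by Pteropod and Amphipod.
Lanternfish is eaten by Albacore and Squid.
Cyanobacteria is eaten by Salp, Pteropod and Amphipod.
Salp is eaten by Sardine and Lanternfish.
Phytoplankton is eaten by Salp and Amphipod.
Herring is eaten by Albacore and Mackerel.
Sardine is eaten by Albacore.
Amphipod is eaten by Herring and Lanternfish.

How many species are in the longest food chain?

4 species

One longest chain: Diatoms → Pteropod → Herring → Mackerel.
It has 4 species and 3 links.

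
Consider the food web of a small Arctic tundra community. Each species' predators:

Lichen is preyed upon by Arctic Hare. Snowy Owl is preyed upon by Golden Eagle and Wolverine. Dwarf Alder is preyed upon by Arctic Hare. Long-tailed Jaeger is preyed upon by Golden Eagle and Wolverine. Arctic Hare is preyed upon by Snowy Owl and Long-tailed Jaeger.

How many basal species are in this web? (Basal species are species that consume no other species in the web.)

2

Basal species (no prey listed): Lichen, Dwarf Alder.
Count: 2.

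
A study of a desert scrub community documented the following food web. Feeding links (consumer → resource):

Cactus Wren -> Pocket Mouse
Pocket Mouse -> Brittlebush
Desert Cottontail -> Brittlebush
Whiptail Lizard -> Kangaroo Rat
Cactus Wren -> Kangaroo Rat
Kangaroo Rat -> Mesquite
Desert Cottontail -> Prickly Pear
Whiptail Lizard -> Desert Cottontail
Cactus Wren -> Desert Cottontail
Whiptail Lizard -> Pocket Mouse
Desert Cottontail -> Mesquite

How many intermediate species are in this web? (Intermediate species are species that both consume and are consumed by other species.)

3

Intermediate species (has both prey and predators): Pocket Mouse, Desert Cottontail, Kangaroo Rat.
Count: 3.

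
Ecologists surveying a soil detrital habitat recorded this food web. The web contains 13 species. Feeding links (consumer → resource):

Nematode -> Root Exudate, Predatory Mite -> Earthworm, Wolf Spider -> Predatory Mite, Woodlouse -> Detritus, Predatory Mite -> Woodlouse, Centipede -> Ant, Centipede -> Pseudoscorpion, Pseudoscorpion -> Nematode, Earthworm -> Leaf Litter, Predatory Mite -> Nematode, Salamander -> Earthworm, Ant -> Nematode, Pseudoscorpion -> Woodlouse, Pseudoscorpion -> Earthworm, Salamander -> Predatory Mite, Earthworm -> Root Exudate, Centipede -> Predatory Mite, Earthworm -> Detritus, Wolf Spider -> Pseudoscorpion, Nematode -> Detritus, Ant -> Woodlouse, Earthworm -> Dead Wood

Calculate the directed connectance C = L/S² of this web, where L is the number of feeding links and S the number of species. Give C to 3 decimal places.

The web has S = 13 species and L = 22 feeding links.
C = L / S² = 22 / 169 = 0.1302 ≈ 0.130.

C = 0.130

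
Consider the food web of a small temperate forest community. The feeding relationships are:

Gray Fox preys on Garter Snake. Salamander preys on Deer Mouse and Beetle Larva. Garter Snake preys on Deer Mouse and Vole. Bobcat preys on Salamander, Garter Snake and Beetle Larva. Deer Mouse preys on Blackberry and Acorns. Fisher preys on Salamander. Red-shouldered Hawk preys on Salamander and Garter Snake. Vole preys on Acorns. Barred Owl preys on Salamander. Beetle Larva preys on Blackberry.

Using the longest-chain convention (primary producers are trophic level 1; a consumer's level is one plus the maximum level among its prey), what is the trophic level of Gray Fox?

Trophic level 4

Acorns is a producer → level 1.
Deer Mouse eats Acorns (level 1); other prey at levels: Blackberry 1 → level 2.
Garter Snake eats Deer Mouse (level 2); other prey at levels: Vole 2 → level 3.
Gray Fox eats Garter Snake → level 4.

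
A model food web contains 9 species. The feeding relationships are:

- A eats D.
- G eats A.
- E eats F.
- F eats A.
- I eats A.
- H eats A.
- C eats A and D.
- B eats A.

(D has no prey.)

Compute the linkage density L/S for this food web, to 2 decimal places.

L/S = 1.00

There are L = 9 links among S = 9 species.
L/S = 9/9 = 1.0000 ≈ 1.00.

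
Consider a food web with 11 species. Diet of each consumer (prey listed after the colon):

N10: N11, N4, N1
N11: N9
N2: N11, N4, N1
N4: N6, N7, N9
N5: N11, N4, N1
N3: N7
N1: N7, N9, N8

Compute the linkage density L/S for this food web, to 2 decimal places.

There are L = 17 links among S = 11 species.
L/S = 17/11 = 1.5455 ≈ 1.55.

L/S = 1.55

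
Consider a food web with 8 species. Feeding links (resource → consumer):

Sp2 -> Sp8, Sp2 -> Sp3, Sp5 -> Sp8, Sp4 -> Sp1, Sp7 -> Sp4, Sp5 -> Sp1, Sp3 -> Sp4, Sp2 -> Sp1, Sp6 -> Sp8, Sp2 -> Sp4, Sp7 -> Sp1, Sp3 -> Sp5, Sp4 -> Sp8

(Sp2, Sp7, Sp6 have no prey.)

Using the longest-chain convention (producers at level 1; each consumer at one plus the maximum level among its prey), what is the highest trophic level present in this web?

4

Producers (level 1): Sp2, Sp7, Sp6.
Sp2 → Sp3 → Sp4 → Sp1 gives Sp1 level 4.
No species has a prey at level 4, so no species reaches level 5.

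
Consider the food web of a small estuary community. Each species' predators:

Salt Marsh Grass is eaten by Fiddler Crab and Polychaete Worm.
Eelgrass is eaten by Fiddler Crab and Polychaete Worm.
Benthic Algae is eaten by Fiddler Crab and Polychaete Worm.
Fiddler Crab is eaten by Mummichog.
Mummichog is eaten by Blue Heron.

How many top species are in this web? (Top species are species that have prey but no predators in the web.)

Top species (has prey, but nothing eats it): Polychaete Worm, Blue Heron.
Count: 2.

2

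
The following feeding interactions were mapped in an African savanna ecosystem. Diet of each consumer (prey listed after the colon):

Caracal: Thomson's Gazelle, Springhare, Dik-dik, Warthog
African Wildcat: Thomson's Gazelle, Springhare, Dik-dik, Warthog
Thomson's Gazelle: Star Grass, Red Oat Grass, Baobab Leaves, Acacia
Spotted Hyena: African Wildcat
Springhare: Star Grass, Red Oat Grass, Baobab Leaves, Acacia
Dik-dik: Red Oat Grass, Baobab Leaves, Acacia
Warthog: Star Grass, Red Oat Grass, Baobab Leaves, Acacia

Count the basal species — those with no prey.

4

Basal species (no prey listed): Star Grass, Red Oat Grass, Baobab Leaves, Acacia.
Count: 4.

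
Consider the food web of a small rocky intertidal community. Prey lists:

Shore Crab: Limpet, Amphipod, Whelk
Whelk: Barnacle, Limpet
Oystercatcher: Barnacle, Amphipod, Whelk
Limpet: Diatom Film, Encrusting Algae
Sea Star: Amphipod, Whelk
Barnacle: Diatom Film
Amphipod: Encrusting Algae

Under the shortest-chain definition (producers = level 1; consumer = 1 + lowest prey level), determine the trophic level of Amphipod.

Encrusting Algae is a producer → level 1.
Amphipod eats Encrusting Algae → level 2.

Trophic level 2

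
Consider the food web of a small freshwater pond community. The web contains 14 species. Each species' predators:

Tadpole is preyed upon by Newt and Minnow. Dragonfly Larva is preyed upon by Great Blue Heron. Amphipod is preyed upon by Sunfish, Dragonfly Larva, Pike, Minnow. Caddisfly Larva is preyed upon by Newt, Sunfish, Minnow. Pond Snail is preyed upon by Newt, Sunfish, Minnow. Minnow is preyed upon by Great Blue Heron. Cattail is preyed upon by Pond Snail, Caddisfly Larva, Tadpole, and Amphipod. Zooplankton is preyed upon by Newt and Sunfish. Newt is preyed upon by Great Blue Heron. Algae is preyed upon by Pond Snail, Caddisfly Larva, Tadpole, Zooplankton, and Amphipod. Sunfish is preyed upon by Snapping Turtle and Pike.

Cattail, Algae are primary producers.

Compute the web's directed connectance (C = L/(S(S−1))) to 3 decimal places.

The web has S = 14 species and L = 28 feeding links.
C = L / (S(S−1)) = 28 / 182 = 0.1538 ≈ 0.154.

C = 0.154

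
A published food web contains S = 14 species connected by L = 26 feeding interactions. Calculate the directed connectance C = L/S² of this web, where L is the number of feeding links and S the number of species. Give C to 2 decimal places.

C = 0.13

The web has S = 14 species and L = 26 feeding links.
C = L / S² = 26 / 196 = 0.1327 ≈ 0.13.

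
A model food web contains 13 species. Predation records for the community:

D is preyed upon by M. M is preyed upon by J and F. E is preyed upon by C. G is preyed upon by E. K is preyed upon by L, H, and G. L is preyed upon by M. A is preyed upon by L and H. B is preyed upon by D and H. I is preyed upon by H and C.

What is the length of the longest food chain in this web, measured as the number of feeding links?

3 links

One longest chain: A → L → M → J.
It has 4 species and 3 links.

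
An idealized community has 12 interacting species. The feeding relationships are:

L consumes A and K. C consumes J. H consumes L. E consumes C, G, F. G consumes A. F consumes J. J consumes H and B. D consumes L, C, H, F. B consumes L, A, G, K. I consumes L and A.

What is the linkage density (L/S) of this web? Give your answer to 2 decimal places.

There are L = 21 links among S = 12 species.
L/S = 21/12 = 1.7500 ≈ 1.75.

L/S = 1.75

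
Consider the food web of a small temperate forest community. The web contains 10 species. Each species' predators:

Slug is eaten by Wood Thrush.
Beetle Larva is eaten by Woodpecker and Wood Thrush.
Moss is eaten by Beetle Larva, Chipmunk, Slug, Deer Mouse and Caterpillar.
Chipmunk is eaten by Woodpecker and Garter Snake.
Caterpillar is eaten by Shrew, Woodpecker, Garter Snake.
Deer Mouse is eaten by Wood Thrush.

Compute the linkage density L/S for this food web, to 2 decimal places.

L/S = 1.40

There are L = 14 links among S = 10 species.
L/S = 14/10 = 1.4000 ≈ 1.40.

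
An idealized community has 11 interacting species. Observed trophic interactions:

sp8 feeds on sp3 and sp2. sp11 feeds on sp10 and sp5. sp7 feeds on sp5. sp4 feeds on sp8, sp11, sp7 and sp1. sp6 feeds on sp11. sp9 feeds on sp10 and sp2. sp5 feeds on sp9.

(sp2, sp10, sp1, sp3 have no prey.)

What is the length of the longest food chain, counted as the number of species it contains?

5 species

One longest chain: sp2 → sp9 → sp5 → sp11 → sp6.
It has 5 species and 4 links.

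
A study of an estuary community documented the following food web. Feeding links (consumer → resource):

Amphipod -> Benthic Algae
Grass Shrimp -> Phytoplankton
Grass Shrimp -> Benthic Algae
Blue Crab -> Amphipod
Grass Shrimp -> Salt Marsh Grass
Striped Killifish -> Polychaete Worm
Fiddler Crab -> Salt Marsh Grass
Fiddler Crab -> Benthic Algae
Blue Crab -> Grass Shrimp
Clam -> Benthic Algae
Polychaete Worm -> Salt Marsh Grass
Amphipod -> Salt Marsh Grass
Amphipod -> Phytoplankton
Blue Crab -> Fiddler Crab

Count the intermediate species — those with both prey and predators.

Intermediate species (has both prey and predators): Polychaete Worm, Fiddler Crab, Grass Shrimp, Amphipod.
Count: 4.

4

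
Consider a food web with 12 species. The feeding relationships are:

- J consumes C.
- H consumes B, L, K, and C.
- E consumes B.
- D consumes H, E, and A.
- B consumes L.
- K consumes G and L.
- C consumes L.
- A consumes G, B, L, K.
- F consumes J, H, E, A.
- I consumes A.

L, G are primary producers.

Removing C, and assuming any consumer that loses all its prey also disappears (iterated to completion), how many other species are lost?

1

Remove C.
Round 1: J (all prey gone) → extinct.
No further losses. Total secondary extinctions: 1.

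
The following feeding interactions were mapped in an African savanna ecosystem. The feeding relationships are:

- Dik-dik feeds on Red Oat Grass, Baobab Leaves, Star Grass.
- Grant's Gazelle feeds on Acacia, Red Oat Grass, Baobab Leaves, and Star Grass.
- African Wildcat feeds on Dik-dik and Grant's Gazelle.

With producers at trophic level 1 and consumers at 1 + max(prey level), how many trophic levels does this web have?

Producers (level 1): Acacia, Red Oat Grass, Baobab Leaves, Star Grass.
Red Oat Grass → Dik-dik → African Wildcat gives African Wildcat level 3.
No species has a prey at level 3, so no species reaches level 4.

3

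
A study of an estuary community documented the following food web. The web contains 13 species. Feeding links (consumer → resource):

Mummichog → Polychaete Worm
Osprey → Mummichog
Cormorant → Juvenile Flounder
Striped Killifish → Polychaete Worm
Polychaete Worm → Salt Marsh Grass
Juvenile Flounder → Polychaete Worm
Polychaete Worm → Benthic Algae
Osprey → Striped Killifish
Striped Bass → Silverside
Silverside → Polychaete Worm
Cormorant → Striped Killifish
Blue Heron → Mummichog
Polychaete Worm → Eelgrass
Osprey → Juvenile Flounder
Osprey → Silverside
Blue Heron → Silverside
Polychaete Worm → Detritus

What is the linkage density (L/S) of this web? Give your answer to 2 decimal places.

There are L = 17 links among S = 13 species.
L/S = 17/13 = 1.3077 ≈ 1.31.

L/S = 1.31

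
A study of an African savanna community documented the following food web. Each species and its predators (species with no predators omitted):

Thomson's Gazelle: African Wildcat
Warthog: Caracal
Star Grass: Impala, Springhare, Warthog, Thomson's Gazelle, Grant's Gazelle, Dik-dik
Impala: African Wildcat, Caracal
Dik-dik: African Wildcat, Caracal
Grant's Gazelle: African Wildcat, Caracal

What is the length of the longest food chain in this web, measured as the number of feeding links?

One longest chain: Star Grass → Impala → African Wildcat.
It has 3 species and 2 links.

2 links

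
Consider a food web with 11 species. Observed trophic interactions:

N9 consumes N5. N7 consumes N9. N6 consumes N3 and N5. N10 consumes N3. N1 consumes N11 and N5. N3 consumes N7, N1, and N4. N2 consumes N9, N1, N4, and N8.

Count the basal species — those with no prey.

Basal species (no prey listed): N11, N4, N8, N5.
Count: 4.

4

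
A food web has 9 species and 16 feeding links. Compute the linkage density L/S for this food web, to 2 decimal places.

There are L = 16 links among S = 9 species.
L/S = 16/9 = 1.7778 ≈ 1.78.

L/S = 1.78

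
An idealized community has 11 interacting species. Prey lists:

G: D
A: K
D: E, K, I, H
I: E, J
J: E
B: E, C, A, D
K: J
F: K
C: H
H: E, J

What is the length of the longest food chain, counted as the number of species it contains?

5 species

One longest chain: E → J → K → D → B.
It has 5 species and 4 links.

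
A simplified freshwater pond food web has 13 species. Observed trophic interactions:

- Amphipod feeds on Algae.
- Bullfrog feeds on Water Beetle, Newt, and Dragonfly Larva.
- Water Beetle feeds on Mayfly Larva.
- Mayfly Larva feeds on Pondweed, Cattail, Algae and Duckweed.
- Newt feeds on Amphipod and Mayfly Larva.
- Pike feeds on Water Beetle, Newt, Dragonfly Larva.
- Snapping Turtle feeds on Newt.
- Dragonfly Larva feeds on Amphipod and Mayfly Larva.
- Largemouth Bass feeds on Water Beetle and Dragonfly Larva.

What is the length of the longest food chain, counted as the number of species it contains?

4 species

One longest chain: Pondweed → Mayfly Larva → Newt → Bullfrog.
It has 4 species and 3 links.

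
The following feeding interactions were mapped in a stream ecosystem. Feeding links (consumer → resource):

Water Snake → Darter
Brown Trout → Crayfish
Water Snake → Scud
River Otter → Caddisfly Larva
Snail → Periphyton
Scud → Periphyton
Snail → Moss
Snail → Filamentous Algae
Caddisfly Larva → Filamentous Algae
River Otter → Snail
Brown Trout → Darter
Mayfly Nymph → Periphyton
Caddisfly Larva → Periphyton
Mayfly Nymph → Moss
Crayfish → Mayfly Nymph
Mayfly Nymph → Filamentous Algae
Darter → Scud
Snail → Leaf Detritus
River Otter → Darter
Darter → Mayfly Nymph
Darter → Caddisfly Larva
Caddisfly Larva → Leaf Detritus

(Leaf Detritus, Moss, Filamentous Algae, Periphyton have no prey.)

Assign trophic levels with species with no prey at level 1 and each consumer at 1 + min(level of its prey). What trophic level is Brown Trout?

Trophic level 4

Moss has no prey (basal) → level 1.
Mayfly Nymph eats Moss → level 2.
Darter eats Mayfly Nymph → level 3.
Brown Trout eats Darter → level 4.
No prey of Brown Trout is below level 3, so 4 is the minimum.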